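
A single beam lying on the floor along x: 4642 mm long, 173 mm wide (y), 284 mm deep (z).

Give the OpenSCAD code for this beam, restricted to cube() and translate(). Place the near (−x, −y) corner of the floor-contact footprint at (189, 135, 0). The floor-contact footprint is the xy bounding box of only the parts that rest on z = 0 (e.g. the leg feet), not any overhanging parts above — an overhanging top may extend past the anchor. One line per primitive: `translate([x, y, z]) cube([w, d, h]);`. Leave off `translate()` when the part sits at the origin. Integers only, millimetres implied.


translate([189, 135, 0]) cube([4642, 173, 284]);


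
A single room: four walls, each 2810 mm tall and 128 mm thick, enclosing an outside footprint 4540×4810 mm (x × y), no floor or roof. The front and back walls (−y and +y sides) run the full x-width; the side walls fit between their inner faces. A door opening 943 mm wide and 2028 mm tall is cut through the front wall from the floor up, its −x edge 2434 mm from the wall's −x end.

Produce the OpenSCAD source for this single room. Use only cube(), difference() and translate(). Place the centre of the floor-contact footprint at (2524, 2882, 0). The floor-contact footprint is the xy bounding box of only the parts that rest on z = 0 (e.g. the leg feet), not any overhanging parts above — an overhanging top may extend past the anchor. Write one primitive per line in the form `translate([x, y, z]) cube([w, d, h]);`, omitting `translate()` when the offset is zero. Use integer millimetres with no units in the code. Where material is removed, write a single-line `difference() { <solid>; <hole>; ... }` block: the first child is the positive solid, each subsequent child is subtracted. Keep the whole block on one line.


difference() { translate([254, 477, 0]) cube([4540, 128, 2810]); translate([2688, 477, 0]) cube([943, 128, 2028]); }
translate([254, 5159, 0]) cube([4540, 128, 2810]);
translate([254, 605, 0]) cube([128, 4554, 2810]);
translate([4666, 605, 0]) cube([128, 4554, 2810]);


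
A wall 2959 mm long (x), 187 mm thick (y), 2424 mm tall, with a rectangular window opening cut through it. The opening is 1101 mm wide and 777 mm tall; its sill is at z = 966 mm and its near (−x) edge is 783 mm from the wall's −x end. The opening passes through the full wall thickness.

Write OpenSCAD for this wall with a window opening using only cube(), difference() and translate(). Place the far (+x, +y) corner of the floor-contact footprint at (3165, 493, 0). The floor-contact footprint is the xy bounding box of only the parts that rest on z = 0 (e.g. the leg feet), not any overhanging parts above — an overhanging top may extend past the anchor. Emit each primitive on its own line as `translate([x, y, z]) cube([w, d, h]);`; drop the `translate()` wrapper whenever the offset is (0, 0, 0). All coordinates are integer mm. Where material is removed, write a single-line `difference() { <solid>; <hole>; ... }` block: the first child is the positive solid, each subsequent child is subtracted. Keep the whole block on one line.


difference() { translate([206, 306, 0]) cube([2959, 187, 2424]); translate([989, 306, 966]) cube([1101, 187, 777]); }


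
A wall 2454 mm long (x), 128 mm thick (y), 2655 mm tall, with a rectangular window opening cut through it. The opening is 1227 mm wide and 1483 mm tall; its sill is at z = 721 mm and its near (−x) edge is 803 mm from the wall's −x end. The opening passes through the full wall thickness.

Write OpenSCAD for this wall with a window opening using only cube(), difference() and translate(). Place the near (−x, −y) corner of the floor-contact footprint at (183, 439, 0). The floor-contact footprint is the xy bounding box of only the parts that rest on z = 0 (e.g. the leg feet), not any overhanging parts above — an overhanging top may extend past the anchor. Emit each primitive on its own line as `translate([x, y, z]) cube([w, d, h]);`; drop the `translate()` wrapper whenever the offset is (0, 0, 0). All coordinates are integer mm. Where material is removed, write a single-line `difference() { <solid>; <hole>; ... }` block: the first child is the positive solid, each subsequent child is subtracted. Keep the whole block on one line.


difference() { translate([183, 439, 0]) cube([2454, 128, 2655]); translate([986, 439, 721]) cube([1227, 128, 1483]); }


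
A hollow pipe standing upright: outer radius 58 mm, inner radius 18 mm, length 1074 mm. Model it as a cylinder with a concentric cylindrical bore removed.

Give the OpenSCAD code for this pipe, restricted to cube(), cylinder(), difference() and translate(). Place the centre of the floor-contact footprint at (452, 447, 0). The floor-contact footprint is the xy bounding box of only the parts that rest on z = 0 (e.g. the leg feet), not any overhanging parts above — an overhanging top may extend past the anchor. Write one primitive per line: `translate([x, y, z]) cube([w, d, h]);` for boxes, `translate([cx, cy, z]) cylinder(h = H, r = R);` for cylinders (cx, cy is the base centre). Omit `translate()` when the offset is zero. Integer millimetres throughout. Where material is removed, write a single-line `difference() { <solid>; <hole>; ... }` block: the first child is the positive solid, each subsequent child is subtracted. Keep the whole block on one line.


difference() { translate([452, 447, 0]) cylinder(h = 1074, r = 58); translate([452, 447, 0]) cylinder(h = 1074, r = 18); }


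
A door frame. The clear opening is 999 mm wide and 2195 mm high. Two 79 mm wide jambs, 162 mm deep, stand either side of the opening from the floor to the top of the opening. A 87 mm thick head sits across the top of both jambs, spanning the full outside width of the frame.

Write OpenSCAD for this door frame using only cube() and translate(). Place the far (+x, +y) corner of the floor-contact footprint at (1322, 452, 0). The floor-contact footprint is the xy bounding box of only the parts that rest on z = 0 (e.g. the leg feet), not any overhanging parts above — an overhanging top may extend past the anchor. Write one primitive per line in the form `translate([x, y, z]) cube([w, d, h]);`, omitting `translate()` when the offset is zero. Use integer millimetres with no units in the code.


translate([165, 290, 0]) cube([79, 162, 2195]);
translate([1243, 290, 0]) cube([79, 162, 2195]);
translate([165, 290, 2195]) cube([1157, 162, 87]);


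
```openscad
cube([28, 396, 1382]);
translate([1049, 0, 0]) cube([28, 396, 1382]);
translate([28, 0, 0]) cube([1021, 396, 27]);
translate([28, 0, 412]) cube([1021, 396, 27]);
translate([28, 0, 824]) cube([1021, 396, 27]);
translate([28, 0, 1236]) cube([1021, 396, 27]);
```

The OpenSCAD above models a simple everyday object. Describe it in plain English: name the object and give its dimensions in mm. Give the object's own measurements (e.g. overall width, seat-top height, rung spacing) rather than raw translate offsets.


An open bookshelf. Two side panels, each 28 mm thick, 396 mm deep and 1382 mm tall, stand 1077 mm apart (outside-to-outside). Between them sit 4 shelves, each 27 mm thick and 396 mm deep, spanning the full gap between the sides. The bottom shelf rests on the floor (its underside at z = 0) and the clear gap between one shelf's top and the next shelf's underside is 385 mm.


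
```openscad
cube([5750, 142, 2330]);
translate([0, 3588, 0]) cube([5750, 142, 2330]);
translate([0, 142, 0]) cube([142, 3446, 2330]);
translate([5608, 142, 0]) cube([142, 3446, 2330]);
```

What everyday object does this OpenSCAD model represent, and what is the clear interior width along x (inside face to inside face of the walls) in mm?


A house (or room) frame. The interior width is 5466 mm.

Four 2330 mm walls enclosing a rectangle with no floor or roof — a room or house frame. Outside width is 5750 mm and wall thickness is 142 mm, so the interior width is 5750 − 2 × 142 = 5466 mm.


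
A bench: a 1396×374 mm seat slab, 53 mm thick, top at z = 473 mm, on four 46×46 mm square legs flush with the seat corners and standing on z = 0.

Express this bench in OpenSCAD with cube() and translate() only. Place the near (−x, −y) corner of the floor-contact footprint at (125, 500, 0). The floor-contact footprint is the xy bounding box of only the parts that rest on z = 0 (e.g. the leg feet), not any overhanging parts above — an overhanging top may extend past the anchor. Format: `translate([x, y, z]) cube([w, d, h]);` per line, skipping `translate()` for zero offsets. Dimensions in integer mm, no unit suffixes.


// leg_h = 473 − 53 = 420
translate([125, 500, 420]) cube([1396, 374, 53]);
translate([125, 500, 0]) cube([46, 46, 420]);
translate([125, 828, 0]) cube([46, 46, 420]);
translate([1475, 500, 0]) cube([46, 46, 420]);
translate([1475, 828, 0]) cube([46, 46, 420]);


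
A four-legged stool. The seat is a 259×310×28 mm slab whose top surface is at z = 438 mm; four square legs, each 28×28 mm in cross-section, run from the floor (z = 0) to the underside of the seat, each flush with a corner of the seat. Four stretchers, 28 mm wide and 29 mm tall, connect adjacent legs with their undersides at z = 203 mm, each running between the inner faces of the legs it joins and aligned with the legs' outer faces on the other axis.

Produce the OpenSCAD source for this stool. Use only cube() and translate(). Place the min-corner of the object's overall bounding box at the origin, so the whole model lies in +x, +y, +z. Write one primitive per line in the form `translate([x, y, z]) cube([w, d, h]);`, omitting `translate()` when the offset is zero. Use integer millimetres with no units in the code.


translate([0, 0, 410]) cube([259, 310, 28]);
cube([28, 28, 410]);
translate([231, 0, 0]) cube([28, 28, 410]);
translate([0, 282, 0]) cube([28, 28, 410]);
translate([231, 282, 0]) cube([28, 28, 410]);
translate([28, 0, 203]) cube([203, 28, 29]);
translate([28, 282, 203]) cube([203, 28, 29]);
translate([0, 28, 203]) cube([28, 254, 29]);
translate([231, 28, 203]) cube([28, 254, 29]);


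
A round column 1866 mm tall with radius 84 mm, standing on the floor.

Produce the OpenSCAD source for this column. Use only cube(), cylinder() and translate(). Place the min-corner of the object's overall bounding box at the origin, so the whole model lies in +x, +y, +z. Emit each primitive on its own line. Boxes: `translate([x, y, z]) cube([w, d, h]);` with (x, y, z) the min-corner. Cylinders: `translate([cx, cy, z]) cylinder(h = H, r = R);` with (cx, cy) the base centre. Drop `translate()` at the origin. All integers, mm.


translate([84, 84, 0]) cylinder(h = 1866, r = 84);


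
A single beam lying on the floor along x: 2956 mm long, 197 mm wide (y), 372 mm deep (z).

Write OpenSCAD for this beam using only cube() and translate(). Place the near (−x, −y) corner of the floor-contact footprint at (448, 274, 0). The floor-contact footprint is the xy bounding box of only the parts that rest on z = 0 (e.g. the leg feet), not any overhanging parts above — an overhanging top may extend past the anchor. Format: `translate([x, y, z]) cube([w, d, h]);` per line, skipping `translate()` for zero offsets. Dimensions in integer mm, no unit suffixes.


translate([448, 274, 0]) cube([2956, 197, 372]);


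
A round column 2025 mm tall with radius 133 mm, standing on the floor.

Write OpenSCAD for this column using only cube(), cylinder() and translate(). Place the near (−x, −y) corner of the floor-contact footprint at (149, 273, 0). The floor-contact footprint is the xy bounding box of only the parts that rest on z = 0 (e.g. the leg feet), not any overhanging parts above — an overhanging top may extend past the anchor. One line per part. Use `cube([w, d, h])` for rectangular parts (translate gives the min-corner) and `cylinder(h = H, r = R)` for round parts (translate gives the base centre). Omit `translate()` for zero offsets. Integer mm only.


translate([282, 406, 0]) cylinder(h = 2025, r = 133);


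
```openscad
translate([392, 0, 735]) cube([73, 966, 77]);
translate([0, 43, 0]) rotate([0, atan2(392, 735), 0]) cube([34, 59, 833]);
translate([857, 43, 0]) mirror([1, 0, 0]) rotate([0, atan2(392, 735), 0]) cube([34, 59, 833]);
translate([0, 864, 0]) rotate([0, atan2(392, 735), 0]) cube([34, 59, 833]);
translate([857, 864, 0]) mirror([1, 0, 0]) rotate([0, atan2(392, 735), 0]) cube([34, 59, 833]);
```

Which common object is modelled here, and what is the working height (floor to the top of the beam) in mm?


A sawhorse. The overall height is 812 mm.

A beam across two mirrored pairs of raked legs — a sawhorse. The beam's underside is at z = 735 (matching the legs' vertical rise in atan2(392, 735)) and the beam is 77 mm tall, so its top is at 735 + 77 = 812 mm. The raked legs top out at the beam's underside, so that is the highest point.


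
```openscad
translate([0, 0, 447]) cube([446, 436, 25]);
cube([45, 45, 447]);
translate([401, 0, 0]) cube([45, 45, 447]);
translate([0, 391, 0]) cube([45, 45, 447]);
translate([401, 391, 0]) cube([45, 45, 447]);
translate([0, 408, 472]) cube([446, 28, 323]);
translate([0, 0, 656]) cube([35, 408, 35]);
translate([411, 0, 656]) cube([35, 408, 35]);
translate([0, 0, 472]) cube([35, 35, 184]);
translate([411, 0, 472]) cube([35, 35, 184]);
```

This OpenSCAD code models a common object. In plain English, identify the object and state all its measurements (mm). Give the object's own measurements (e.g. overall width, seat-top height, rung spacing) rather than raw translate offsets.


A chair. The seat is a 446×436×25 mm slab with its top at z = 472 mm, on four 45×45 mm corner legs (flush with the seat edges, standing on z = 0). A flat backrest 28 mm thick, 323 mm tall, spans the full seat width and rises from the seat top along its +y edge, rear face flush with the rear of the seat. Two armrests of 35×35 mm section run along each side from the seat's front edge to the front of the backrest, top faces 219 mm above the seat top and outer faces flush with the seat's x-edges; a 35×35 mm post under the front of each armrest stands on the seat at the front corner.


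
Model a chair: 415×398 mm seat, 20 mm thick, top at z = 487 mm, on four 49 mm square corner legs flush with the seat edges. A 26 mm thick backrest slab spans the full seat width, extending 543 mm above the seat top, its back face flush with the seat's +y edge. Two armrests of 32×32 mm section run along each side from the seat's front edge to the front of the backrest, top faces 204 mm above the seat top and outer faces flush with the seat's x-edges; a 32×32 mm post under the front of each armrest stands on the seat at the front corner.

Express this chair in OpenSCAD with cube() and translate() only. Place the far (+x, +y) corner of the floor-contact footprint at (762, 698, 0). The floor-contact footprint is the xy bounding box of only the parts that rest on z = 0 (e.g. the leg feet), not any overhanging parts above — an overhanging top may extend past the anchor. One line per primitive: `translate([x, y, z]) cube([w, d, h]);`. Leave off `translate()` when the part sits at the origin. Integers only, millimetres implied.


// leg_h = 487 - 20 = 467
// arm post h = 204 - 32 = 172
translate([347, 300, 467]) cube([415, 398, 20]);
translate([347, 300, 0]) cube([49, 49, 467]);
translate([713, 300, 0]) cube([49, 49, 467]);
translate([347, 649, 0]) cube([49, 49, 467]);
translate([713, 649, 0]) cube([49, 49, 467]);
translate([347, 672, 487]) cube([415, 26, 543]);
translate([347, 300, 659]) cube([32, 372, 32]);
translate([730, 300, 659]) cube([32, 372, 32]);
translate([347, 300, 487]) cube([32, 32, 172]);
translate([730, 300, 487]) cube([32, 32, 172]);


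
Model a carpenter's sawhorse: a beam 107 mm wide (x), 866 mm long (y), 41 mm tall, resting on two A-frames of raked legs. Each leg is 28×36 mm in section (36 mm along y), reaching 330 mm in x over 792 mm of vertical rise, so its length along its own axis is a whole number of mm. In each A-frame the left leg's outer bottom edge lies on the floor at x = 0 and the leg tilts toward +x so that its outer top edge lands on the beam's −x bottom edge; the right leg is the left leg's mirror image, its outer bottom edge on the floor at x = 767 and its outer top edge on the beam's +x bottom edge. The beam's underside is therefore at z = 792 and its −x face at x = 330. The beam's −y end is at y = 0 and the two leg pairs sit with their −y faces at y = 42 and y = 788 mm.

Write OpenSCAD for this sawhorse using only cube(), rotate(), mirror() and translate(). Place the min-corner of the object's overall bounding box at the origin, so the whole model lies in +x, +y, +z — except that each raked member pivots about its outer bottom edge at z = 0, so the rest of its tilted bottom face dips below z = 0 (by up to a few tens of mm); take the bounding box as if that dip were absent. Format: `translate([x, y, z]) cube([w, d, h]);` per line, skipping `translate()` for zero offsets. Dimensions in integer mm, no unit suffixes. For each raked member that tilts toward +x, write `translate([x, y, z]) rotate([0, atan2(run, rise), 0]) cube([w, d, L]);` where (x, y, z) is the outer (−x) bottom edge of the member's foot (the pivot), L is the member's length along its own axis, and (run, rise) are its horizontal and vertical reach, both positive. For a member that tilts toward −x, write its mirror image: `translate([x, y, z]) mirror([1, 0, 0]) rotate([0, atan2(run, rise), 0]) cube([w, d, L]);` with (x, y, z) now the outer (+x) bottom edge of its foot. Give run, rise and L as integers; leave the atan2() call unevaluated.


// leg length = √(330² + 792²) = 858
// right-leg outer foot x = 2·330 + 107 = 767
// beam min-corner = (330, 0, 792)
translate([330, 0, 792]) cube([107, 866, 41]);
translate([0, 42, 0]) rotate([0, atan2(330, 792), 0]) cube([28, 36, 858]);
translate([767, 42, 0]) mirror([1, 0, 0]) rotate([0, atan2(330, 792), 0]) cube([28, 36, 858]);
translate([0, 788, 0]) rotate([0, atan2(330, 792), 0]) cube([28, 36, 858]);
translate([767, 788, 0]) mirror([1, 0, 0]) rotate([0, atan2(330, 792), 0]) cube([28, 36, 858]);


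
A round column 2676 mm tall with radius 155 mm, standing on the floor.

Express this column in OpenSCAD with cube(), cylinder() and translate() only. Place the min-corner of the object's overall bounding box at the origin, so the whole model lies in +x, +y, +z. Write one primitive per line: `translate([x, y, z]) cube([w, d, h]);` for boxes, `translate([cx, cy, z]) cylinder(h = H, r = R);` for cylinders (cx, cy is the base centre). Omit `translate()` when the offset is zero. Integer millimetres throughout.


translate([155, 155, 0]) cylinder(h = 2676, r = 155);


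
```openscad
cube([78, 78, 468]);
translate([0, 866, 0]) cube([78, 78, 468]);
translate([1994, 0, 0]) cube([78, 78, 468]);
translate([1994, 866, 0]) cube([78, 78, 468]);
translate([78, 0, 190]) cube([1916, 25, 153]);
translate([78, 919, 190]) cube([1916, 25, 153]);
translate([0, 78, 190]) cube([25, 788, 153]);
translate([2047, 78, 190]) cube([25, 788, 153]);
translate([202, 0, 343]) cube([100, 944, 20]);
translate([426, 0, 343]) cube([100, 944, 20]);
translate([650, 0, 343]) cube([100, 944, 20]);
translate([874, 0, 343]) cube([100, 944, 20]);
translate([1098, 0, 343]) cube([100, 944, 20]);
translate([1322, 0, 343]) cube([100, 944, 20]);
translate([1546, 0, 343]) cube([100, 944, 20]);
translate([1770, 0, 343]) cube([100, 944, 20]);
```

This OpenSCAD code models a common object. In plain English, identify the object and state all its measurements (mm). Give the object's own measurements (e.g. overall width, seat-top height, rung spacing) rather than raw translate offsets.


A bed frame 2072 mm long (x) by 944 mm wide (y). Four 78×78 mm corner posts, 468 mm tall, at the corners of the footprint. Four rails of 25 mm thickness and 153 mm height run between adjacent posts with their undersides at z = 190 mm, their outer faces flush with the outside of the frame (the two x-running rails run between the posts' inner faces; the two y-running rails run between the posts' inner faces). 8 slats, each 100 mm wide (x) and 20 mm thick, lie across the top of the two x-running rails, running the full 944 mm width of the frame in y; along x they sit between the end posts with a 124 mm gap after the −x posts and between neighbouring slats and before the +x posts.


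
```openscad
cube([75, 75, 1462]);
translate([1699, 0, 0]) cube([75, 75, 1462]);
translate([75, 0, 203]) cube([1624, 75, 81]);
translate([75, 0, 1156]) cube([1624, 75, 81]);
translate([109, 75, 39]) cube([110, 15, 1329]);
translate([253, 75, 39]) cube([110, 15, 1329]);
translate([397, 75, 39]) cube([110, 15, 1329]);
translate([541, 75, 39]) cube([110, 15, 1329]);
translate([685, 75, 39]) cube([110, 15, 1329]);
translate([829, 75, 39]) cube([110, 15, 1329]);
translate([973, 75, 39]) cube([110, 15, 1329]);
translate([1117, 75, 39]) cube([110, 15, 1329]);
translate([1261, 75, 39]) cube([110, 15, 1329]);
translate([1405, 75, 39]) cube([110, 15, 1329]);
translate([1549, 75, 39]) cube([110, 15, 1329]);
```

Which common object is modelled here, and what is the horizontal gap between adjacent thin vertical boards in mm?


A fence section. The picket gap is 34 mm.

Two posts, two rails, 11 pickets — a fence section. Span 1624 mm holds 11 pickets of 110 mm with 12 equal gaps: ⌊(1624 − 11·110) / 12⌋ = 34 mm.


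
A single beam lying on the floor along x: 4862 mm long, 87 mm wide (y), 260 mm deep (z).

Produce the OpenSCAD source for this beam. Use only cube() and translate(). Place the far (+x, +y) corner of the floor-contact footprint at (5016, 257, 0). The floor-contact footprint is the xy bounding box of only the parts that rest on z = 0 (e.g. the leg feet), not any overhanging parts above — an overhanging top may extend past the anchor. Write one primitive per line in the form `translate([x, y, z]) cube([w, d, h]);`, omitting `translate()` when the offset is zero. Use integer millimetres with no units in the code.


translate([154, 170, 0]) cube([4862, 87, 260]);


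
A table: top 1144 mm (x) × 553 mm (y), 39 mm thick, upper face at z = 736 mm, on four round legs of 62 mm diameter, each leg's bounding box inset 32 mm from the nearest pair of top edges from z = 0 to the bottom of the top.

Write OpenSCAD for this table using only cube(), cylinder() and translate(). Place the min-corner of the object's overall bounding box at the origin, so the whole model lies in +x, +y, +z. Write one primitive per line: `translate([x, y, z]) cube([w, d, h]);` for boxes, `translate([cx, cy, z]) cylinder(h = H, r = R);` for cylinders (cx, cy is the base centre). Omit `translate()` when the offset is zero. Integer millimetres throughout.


translate([0, 0, 697]) cube([1144, 553, 39]);
translate([63, 63, 0]) cylinder(h = 697, r = 31);
translate([1081, 63, 0]) cylinder(h = 697, r = 31);
translate([63, 490, 0]) cylinder(h = 697, r = 31);
translate([1081, 490, 0]) cylinder(h = 697, r = 31);


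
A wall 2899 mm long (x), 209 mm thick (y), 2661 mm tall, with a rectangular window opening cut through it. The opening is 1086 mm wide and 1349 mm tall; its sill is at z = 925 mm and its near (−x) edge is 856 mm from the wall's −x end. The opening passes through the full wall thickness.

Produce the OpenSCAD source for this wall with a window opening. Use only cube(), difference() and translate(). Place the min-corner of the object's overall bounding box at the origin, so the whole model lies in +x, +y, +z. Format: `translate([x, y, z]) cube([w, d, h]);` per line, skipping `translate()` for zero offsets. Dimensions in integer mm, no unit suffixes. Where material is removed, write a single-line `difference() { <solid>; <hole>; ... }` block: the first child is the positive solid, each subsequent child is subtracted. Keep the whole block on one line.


difference() { cube([2899, 209, 2661]); translate([856, 0, 925]) cube([1086, 209, 1349]); }


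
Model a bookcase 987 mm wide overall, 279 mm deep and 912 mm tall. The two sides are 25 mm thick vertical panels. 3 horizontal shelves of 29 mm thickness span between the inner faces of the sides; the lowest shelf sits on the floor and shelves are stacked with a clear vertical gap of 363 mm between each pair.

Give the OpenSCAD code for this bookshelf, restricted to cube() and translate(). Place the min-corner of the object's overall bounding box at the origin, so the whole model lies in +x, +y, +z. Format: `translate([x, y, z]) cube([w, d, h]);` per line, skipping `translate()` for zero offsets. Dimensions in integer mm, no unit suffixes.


cube([25, 279, 912]);
translate([962, 0, 0]) cube([25, 279, 912]);
translate([25, 0, 0]) cube([937, 279, 29]);
translate([25, 0, 392]) cube([937, 279, 29]);
translate([25, 0, 784]) cube([937, 279, 29]);


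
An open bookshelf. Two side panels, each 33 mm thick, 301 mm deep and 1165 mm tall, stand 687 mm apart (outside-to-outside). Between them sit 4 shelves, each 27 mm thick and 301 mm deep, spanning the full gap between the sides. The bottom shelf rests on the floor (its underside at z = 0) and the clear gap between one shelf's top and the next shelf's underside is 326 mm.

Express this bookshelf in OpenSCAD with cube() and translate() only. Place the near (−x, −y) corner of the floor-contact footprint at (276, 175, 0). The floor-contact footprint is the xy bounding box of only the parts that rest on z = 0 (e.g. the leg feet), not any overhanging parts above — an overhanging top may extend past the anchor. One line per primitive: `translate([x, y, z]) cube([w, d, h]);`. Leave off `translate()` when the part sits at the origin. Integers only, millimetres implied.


translate([276, 175, 0]) cube([33, 301, 1165]);
translate([930, 175, 0]) cube([33, 301, 1165]);
translate([309, 175, 0]) cube([621, 301, 27]);
translate([309, 175, 353]) cube([621, 301, 27]);
translate([309, 175, 706]) cube([621, 301, 27]);
translate([309, 175, 1059]) cube([621, 301, 27]);


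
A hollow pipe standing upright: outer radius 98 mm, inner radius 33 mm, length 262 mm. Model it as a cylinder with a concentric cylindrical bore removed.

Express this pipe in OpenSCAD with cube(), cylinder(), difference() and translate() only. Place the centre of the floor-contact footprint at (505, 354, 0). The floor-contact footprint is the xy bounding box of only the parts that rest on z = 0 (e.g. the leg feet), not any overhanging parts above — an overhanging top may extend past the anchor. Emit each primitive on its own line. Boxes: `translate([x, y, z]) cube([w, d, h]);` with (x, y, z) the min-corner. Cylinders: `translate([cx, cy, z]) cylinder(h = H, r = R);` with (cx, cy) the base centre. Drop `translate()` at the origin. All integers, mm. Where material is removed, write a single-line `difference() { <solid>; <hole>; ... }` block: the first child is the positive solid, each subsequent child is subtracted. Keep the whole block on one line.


difference() { translate([505, 354, 0]) cylinder(h = 262, r = 98); translate([505, 354, 0]) cylinder(h = 262, r = 33); }


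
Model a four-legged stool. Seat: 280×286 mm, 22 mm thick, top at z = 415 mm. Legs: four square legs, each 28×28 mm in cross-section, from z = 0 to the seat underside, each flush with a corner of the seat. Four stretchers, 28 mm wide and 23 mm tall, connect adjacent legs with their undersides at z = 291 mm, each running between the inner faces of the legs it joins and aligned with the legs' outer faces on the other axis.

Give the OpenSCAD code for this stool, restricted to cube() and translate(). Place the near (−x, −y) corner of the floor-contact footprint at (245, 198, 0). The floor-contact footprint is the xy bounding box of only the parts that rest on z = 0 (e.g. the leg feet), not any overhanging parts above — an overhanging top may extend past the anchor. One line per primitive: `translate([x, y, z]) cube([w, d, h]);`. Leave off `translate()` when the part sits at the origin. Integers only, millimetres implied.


// leg_h = 415 - 22 = 393
// stretcher span = 280 - 2*28 = 224
translate([245, 198, 393]) cube([280, 286, 22]);
translate([245, 198, 0]) cube([28, 28, 393]);
translate([497, 198, 0]) cube([28, 28, 393]);
translate([245, 456, 0]) cube([28, 28, 393]);
translate([497, 456, 0]) cube([28, 28, 393]);
translate([273, 198, 291]) cube([224, 28, 23]);
translate([273, 456, 291]) cube([224, 28, 23]);
translate([245, 226, 291]) cube([28, 230, 23]);
translate([497, 226, 291]) cube([28, 230, 23]);


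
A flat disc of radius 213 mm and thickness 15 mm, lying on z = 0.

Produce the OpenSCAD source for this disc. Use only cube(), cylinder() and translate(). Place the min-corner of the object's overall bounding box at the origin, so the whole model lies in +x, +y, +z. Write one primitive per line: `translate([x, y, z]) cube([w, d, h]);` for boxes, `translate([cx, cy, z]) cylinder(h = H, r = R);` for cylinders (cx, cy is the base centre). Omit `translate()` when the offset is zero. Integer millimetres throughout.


translate([213, 213, 0]) cylinder(h = 15, r = 213);


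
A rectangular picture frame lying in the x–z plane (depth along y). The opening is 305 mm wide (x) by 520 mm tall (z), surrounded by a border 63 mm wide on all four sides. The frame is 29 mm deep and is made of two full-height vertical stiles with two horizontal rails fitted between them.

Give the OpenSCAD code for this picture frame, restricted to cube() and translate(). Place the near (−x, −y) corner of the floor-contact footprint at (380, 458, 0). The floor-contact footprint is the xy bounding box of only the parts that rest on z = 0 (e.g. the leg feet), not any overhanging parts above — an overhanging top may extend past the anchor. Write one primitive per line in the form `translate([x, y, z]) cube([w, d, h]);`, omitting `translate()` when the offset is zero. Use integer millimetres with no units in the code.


translate([380, 458, 0]) cube([63, 29, 646]);
translate([748, 458, 0]) cube([63, 29, 646]);
translate([443, 458, 0]) cube([305, 29, 63]);
translate([443, 458, 583]) cube([305, 29, 63]);


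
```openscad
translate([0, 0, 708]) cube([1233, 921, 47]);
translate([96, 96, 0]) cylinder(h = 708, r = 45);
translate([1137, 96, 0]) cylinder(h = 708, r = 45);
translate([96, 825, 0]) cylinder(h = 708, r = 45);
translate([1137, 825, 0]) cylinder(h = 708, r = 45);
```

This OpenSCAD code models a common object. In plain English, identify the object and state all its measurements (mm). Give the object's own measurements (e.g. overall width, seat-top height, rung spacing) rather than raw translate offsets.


A table: top 1233 mm (x) × 921 mm (y), 47 mm thick, upper face at z = 755 mm, on four round legs of 90 mm diameter, each leg's bounding box inset 51 mm from the nearest pair of top edges from z = 0 to the bottom of the top.


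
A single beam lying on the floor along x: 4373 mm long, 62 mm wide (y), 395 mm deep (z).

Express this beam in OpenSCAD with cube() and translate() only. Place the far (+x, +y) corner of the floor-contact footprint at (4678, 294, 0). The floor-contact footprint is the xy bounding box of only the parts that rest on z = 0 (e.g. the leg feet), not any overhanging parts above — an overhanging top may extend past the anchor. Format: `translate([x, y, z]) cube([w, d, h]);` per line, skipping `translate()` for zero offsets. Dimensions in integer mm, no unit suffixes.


translate([305, 232, 0]) cube([4373, 62, 395]);


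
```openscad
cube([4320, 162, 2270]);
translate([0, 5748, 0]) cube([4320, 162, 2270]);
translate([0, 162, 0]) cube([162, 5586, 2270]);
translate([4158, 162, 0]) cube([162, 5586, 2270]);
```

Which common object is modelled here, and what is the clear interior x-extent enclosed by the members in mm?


A house (or room) frame. The interior width is 3996 mm.

Four 2270 mm walls enclosing a rectangle with no floor or roof — a room or house frame. Outside width is 4320 mm and wall thickness is 162 mm, so the interior width is 4320 − 2 × 162 = 3996 mm.


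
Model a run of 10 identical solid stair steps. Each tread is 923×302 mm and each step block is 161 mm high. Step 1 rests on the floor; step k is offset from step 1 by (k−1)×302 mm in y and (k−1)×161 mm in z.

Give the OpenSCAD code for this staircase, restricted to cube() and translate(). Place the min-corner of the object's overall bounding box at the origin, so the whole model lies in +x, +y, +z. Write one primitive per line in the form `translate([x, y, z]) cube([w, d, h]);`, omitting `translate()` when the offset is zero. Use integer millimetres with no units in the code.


cube([923, 302, 161]);
translate([0, 302, 161]) cube([923, 302, 161]);
translate([0, 604, 322]) cube([923, 302, 161]);
translate([0, 906, 483]) cube([923, 302, 161]);
translate([0, 1208, 644]) cube([923, 302, 161]);
translate([0, 1510, 805]) cube([923, 302, 161]);
translate([0, 1812, 966]) cube([923, 302, 161]);
translate([0, 2114, 1127]) cube([923, 302, 161]);
translate([0, 2416, 1288]) cube([923, 302, 161]);
translate([0, 2718, 1449]) cube([923, 302, 161]);


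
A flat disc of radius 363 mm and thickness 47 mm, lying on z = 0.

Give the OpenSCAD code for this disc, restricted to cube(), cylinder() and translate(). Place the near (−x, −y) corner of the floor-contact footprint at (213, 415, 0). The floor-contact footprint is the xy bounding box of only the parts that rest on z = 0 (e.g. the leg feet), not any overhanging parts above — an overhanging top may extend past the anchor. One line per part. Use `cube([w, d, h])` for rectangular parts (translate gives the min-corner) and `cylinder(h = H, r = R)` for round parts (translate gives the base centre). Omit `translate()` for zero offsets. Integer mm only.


translate([576, 778, 0]) cylinder(h = 47, r = 363);


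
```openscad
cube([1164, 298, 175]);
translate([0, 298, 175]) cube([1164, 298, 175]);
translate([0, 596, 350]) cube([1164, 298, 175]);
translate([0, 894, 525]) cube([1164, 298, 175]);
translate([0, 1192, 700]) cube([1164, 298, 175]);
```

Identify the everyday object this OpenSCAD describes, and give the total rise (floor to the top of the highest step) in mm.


A staircase. The total rise is 875 mm.

5 identical blocks, each offset up and back from the previous — a staircase. Each step is 175 mm tall and there are 5 of them, so the total rise is 5 × 175 = 875 mm.


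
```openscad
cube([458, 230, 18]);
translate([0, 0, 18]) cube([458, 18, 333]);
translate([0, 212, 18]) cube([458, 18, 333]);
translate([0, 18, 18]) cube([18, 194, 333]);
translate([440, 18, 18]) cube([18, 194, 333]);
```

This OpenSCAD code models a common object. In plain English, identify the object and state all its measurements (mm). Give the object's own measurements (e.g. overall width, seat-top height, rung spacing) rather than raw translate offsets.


An open-topped rectangular box: outside dimensions 458×230×351 mm, with a uniform wall and base thickness of 18 mm. The base is a full 458×230 slab on the floor; four walls sit on top of the base. The front and back walls (the −y and +y sides) span the full width; the two side walls fit between them.


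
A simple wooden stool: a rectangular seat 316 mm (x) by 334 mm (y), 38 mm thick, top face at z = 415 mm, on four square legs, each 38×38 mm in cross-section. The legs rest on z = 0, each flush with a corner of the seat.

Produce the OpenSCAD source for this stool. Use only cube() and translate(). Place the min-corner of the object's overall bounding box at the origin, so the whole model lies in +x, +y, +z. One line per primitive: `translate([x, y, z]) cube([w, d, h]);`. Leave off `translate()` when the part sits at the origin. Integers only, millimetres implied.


translate([0, 0, 377]) cube([316, 334, 38]);
cube([38, 38, 377]);
translate([278, 0, 0]) cube([38, 38, 377]);
translate([0, 296, 0]) cube([38, 38, 377]);
translate([278, 296, 0]) cube([38, 38, 377]);


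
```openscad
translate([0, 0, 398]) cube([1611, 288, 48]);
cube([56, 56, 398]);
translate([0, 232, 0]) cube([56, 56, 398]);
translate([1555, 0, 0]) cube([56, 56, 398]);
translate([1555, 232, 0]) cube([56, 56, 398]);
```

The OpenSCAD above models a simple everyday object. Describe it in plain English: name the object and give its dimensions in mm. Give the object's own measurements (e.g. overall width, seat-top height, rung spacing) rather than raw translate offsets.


A long wooden bench with a 1611 mm (x) × 288 mm (y) seat, 48 mm thick, its top surface 446 mm above the floor. Four 56 mm square legs at the seat corners, flush with the edges, run from z = 0 to the seat underside.


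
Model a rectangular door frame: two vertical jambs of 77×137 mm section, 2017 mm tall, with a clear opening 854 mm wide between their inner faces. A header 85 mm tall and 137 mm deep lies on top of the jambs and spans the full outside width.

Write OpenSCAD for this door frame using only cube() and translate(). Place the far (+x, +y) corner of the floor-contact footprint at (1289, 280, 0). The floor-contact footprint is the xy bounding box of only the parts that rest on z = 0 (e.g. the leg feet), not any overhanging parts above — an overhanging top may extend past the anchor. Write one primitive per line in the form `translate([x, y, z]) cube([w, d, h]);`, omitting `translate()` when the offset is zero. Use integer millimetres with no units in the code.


translate([281, 143, 0]) cube([77, 137, 2017]);
translate([1212, 143, 0]) cube([77, 137, 2017]);
translate([281, 143, 2017]) cube([1008, 137, 85]);


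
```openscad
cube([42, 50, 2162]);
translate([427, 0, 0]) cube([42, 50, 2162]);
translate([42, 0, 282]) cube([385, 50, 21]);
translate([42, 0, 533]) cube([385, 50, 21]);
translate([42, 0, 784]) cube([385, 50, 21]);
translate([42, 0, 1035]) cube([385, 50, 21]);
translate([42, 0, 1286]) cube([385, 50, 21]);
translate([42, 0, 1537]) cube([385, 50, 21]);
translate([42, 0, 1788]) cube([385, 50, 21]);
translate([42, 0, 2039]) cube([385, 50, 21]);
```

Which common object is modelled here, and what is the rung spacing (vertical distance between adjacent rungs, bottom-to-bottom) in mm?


A ladder. The rung spacing is 251 mm.

Two tall 42×50 posts with 8 short bars between them — a ladder. Adjacent rungs sit at z = 282 and z = 533, so the spacing is 533 − 282 = 251 mm.


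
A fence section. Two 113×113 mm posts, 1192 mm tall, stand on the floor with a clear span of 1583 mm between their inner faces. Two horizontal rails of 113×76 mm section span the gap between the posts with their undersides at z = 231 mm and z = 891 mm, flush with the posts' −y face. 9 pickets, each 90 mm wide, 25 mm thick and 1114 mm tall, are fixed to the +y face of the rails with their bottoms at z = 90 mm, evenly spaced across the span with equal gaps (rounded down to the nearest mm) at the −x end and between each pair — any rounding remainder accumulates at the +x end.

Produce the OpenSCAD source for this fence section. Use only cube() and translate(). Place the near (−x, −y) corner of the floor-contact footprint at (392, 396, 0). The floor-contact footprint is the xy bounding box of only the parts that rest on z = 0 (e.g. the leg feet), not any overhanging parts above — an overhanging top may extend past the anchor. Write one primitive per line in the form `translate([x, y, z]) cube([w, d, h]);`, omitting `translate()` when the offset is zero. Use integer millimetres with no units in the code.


translate([392, 396, 0]) cube([113, 113, 1192]);
translate([2088, 396, 0]) cube([113, 113, 1192]);
translate([505, 396, 231]) cube([1583, 113, 76]);
translate([505, 396, 891]) cube([1583, 113, 76]);
translate([582, 509, 90]) cube([90, 25, 1114]);
translate([749, 509, 90]) cube([90, 25, 1114]);
translate([916, 509, 90]) cube([90, 25, 1114]);
translate([1083, 509, 90]) cube([90, 25, 1114]);
translate([1250, 509, 90]) cube([90, 25, 1114]);
translate([1417, 509, 90]) cube([90, 25, 1114]);
translate([1584, 509, 90]) cube([90, 25, 1114]);
translate([1751, 509, 90]) cube([90, 25, 1114]);
translate([1918, 509, 90]) cube([90, 25, 1114]);


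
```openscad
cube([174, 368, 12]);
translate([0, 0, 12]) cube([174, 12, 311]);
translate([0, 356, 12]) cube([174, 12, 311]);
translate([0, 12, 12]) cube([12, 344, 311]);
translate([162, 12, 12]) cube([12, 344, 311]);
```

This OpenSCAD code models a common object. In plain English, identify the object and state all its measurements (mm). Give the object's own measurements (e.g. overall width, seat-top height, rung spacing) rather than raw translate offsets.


An open-topped rectangular box: outside dimensions 174×368×323 mm, with a uniform wall and base thickness of 12 mm. The base is a full 174×368 slab on the floor; four walls sit on top of the base. The front and back walls (the −y and +y sides) span the full width; the two side walls fit between them.
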